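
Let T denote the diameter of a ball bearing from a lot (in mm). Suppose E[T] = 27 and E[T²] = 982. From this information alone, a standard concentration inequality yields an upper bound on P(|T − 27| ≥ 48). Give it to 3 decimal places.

0.110

The first two moments determine the variance, so Chebyshev's inequality is the sharpest standard bound available.
Var(T) = E[T²] − (E[T])² = 982 − 729 = 253.
Chebyshev's inequality: P(|T − μ| ≥ t) ≤ Var(T)/t² = 253/2304 = 0.1098.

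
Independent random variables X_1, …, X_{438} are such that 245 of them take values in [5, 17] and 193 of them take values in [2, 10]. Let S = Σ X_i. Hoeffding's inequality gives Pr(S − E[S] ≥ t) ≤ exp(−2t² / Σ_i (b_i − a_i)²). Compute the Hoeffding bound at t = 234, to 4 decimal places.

Σ(b_i − a_i)² = 245·12² + 193·8² = 47632.
Exponent = 2·234² / 47632 = 2.29913.
Bound = exp(−2.29913) = 0.10035.

0.1003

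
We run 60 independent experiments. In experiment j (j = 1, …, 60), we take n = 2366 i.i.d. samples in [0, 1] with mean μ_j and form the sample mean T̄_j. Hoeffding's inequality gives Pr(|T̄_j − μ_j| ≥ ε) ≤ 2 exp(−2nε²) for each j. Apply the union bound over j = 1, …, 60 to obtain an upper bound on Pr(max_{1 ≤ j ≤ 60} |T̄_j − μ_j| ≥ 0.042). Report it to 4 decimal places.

0.0284

Per-experiment Hoeffding bound: 2·exp(−2·2366·0.042²) = 2·exp(−8.34725) = 0.0004741.
Union bound over 60 events: 60·0.0004741 = 0.02845.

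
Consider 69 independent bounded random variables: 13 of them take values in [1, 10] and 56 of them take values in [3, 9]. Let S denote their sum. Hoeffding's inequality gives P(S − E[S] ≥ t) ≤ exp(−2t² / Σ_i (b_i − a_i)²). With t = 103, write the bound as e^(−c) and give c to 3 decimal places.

Σ(b_i − a_i)² = 13·9² + 56·6² = 3069.
c = 2t² / 3069 = 2·103² / 3069 = 6.9137.

6.914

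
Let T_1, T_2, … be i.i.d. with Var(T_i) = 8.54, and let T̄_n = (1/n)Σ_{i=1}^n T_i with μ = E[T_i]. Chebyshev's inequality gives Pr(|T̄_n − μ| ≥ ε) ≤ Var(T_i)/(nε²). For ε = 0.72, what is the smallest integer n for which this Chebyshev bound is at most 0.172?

Require 8.54/(n·0.72²) ≤ 0.172, i.e. n ≥ 8.54/(0.172·0.72²) = 95.778.
The smallest integer n is 96.

96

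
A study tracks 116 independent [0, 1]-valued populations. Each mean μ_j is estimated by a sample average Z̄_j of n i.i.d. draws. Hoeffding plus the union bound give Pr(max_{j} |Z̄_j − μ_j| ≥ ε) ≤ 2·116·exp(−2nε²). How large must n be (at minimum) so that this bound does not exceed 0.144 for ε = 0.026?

Need 2·116·exp(−2nε²) ≤ 0.144, i.e. exp(−2nε²) ≤ 0.144/232.
So 2nε² ≥ ln(232/0.144) = 7.384679.
Hence n ≥ 7.384679/(2·0.026²) = 5462.041.
The smallest integer n is 5463.

5463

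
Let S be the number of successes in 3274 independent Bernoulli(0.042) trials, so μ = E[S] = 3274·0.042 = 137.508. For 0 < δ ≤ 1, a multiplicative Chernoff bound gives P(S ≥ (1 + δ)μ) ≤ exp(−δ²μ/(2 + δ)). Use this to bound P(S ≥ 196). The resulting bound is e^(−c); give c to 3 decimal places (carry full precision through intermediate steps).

10.259

Write 196 = (1 + δ)μ, so δ = 196/137.508 − 1 = 0.4253716…
Then the exponent is δ²μ/(2 + δ) = (196 − μ)² / (μ·(2 + δ)) = 10.258567.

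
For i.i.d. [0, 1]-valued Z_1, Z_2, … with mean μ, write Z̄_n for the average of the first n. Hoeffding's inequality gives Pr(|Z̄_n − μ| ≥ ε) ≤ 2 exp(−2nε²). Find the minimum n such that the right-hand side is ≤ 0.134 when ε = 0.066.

311

Require 2·exp(−2nε²) ≤ 0.134, i.e. 2nε² ≥ ln(2/0.134) = 2.703063.
So n ≥ 2.703063 / (2·0.066²) = 310.269.
The smallest integer n is 311.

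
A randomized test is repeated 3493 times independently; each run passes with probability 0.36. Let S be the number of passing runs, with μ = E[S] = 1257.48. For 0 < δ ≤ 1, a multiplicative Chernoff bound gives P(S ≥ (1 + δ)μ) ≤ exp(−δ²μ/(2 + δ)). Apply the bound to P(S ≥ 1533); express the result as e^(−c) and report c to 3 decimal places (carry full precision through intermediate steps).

Write 1533 = (1 + δ)μ, so δ = 1533/1257.48 − 1 = 0.2191049…
Then the exponent is δ²μ/(2 + δ) = (1533 − μ)² / (μ·(2 + δ)) = 27.203660.

27.204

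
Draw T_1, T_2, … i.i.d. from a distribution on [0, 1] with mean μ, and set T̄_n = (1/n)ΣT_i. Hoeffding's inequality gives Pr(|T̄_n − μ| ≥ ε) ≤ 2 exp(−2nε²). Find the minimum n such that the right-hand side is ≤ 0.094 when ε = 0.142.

Require 2·exp(−2nε²) ≤ 0.094, i.e. 2nε² ≥ ln(2/0.094) = 3.057608.
So n ≥ 3.057608 / (2·0.142²) = 75.818.
The smallest integer n is 76.

76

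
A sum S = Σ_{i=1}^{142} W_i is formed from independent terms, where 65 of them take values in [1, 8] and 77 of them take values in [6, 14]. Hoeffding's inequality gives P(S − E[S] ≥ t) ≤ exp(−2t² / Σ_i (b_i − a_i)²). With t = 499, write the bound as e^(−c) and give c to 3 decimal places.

61.383

Σ(b_i − a_i)² = 65·7² + 77·8² = 8113.
c = 2t² / 8113 = 2·499² / 8113 = 61.3832.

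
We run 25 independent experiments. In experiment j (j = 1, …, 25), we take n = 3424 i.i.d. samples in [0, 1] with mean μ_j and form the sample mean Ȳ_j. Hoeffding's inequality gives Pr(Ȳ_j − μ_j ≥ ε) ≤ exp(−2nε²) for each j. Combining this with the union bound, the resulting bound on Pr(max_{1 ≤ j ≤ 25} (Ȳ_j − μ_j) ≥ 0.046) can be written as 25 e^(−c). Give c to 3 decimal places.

Union bound over the 25 events: Pr(max_{1 ≤ j ≤ 25} (Ȳ_j − μ_j) ≥ 0.046) ≤ 25·exp(−2nε²) = 25 exp(−2·3424·0.046²).
So c = 2·3424·0.046² = 14.4904.

14.490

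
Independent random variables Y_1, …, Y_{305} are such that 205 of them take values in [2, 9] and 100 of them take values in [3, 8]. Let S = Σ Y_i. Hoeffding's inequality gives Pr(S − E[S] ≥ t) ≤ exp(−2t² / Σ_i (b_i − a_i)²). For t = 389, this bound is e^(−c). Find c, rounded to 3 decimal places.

Σ(b_i − a_i)² = 205·7² + 100·5² = 12545.
c = 2t² / 12545 = 2·389² / 12545 = 24.1245.

24.125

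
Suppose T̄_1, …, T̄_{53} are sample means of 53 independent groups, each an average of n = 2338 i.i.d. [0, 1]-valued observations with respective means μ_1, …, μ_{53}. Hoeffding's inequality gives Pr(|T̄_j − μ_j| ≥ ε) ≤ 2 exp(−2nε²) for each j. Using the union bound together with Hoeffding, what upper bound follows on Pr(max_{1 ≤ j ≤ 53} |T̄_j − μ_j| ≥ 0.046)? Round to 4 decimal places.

Per-experiment Hoeffding bound: 2·exp(−2·2338·0.046²) = 2·exp(−9.89442) = 0.00010091.
Union bound over 53 events: 53·0.00010091 = 0.00535.

0.0053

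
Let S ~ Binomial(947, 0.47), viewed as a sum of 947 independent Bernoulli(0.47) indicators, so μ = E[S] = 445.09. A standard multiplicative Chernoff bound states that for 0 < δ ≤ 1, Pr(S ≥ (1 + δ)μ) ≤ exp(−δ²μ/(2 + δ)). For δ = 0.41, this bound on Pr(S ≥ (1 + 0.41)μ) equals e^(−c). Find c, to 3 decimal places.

31.045

c = δ²μ/(2 + δ) = 0.41²·445.09/(2 + 0.41) = 31.0455.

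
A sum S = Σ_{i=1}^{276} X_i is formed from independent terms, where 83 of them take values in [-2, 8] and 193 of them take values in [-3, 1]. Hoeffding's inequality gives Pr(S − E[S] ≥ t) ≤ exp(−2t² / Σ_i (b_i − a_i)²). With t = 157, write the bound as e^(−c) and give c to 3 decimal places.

Σ(b_i − a_i)² = 83·10² + 193·4² = 11388.
c = 2t² / 11388 = 2·157² / 11388 = 4.3289.

4.329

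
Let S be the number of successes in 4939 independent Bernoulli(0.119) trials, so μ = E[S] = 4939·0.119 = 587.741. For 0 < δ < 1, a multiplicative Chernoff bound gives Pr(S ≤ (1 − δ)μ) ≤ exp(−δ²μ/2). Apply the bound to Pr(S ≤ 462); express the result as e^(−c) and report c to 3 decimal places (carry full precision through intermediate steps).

13.450

Write 462 = (1 − δ)μ, so δ = 1 − 462/587.741 = 0.2139395…
Then the exponent is δ²μ/2 = (μ − 462)²/(2μ) = 13.450482.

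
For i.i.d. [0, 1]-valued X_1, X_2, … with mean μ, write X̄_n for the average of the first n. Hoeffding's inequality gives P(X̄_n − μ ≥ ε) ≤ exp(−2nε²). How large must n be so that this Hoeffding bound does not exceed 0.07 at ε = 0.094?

Require exp(−2nε²) ≤ 0.07, i.e. 2nε² ≥ ln(1/0.07) = 2.659260.
So n ≥ 2.659260 / (2·0.094²) = 150.479.
The smallest integer n is 151.

151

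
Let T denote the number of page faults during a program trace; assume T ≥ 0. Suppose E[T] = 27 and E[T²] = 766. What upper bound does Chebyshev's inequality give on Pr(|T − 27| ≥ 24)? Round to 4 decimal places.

0.0642

Var(T) = E[T²] − (E[T])² = 766 − 729 = 37.
Chebyshev's inequality: Pr(|T − μ| ≥ t) ≤ Var(T)/t² = 37/576 = 0.0642.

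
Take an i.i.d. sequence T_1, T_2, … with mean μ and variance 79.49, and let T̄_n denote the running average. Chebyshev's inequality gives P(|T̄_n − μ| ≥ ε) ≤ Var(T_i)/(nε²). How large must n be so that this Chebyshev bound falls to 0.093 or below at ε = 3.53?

Require 79.49/(n·3.53²) ≤ 0.093, i.e. n ≥ 79.49/(0.093·3.53²) = 68.593.
The smallest integer n is 69.

69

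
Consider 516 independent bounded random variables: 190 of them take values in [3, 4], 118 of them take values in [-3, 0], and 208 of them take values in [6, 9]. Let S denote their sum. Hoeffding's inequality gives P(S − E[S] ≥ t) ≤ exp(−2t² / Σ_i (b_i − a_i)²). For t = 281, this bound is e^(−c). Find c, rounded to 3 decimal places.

50.551

Σ(b_i − a_i)² = 190·1² + 118·3² + 208·3² = 3124.
c = 2t² / 3124 = 2·281² / 3124 = 50.5512.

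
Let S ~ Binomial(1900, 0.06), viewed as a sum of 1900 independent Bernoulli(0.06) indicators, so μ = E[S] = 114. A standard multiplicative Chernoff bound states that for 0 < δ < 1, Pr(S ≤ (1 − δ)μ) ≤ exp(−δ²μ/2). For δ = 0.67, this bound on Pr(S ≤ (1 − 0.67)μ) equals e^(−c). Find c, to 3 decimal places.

c = δ²μ/2 = 0.67²·114/2 = 25.5873.

25.587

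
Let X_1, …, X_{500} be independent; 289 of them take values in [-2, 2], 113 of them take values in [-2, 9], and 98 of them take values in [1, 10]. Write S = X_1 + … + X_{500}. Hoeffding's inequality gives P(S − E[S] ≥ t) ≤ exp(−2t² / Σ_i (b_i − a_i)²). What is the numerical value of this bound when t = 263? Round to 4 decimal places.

Σ(b_i − a_i)² = 289·4² + 113·11² + 98·9² = 26235.
Exponent = 2·263² / 26235 = 5.27303.
Bound = exp(−5.27303) = 0.00513.

0.0051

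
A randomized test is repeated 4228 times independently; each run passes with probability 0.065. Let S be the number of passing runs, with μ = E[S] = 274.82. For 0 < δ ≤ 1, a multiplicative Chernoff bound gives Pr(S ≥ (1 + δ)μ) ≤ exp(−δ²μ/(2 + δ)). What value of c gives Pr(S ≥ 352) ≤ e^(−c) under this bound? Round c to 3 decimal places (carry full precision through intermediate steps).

9.503

Write 352 = (1 + δ)μ, so δ = 352/274.82 − 1 = 0.2808384…
Then the exponent is δ²μ/(2 + δ) = (352 − μ)² / (μ·(2 + δ)) = 9.503131.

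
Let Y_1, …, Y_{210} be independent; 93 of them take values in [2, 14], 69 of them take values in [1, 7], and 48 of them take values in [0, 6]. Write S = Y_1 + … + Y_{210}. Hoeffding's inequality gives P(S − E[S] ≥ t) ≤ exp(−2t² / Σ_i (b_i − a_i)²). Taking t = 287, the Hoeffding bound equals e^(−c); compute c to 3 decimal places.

9.358

Σ(b_i − a_i)² = 93·12² + 69·6² + 48·6² = 17604.
c = 2t² / 17604 = 2·287² / 17604 = 9.3580.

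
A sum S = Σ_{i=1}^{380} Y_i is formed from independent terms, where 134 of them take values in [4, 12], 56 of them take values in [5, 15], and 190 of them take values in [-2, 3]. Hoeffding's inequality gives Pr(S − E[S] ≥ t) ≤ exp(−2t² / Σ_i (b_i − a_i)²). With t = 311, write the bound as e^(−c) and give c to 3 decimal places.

Σ(b_i − a_i)² = 134·8² + 56·10² + 190·5² = 18926.
c = 2t² / 18926 = 2·311² / 18926 = 10.2210.

10.221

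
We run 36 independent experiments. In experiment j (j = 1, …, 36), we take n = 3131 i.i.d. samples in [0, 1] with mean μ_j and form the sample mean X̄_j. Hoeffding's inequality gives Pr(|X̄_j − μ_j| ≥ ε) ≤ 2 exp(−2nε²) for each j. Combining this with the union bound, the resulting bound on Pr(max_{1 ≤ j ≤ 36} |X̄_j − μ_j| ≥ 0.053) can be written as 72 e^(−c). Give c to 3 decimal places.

17.590

Union bound over the 36 events: Pr(max_{1 ≤ j ≤ 36} |X̄_j − μ_j| ≥ 0.053) ≤ 36·2·exp(−2nε²) = 72 exp(−2·3131·0.053²).
So c = 2·3131·0.053² = 17.5900.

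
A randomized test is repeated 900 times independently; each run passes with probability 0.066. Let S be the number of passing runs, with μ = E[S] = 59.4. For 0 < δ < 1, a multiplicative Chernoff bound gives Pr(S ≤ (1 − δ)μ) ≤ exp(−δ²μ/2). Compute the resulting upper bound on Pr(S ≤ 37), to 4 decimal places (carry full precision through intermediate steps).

0.0146

Write 37 = (1 − δ)μ, so δ = 1 − 37/59.4 = 0.3771044…
Then the exponent is δ²μ/2 = (μ − 37)²/(2μ) = 4.223569.
Bound = exp(−4.223569) = 0.01465.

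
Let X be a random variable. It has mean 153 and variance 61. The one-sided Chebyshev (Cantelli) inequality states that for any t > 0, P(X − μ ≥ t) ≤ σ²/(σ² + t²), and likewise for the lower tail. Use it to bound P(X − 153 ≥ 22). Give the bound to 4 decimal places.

Here σ² = 61 and t = 22, so σ² + t² = 545.
Cantelli's bound: 61/545 = 0.1119.

0.1119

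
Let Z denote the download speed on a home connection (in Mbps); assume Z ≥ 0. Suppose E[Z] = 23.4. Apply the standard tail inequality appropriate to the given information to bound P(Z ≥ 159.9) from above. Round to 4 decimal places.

Only the mean of a non-negative variable is known, so Markov's inequality is the applicable tail bound.
Markov's inequality: for a non-negative random variable, P(Z ≥ a) ≤ E[Z]/a.
Here E[Z] = 23.4 and a = 159.9, so the bound is 23.4/159.9 = 0.1463.

0.1463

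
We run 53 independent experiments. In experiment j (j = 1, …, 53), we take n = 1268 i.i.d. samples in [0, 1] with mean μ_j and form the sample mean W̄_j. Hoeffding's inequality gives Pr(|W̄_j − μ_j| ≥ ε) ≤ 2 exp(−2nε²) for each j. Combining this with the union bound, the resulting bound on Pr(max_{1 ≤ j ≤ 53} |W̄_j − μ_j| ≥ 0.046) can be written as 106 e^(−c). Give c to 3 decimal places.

5.366

Union bound over the 53 events: Pr(max_{1 ≤ j ≤ 53} |W̄_j − μ_j| ≥ 0.046) ≤ 53·2·exp(−2nε²) = 106 exp(−2·1268·0.046²).
So c = 2·1268·0.046² = 5.3662.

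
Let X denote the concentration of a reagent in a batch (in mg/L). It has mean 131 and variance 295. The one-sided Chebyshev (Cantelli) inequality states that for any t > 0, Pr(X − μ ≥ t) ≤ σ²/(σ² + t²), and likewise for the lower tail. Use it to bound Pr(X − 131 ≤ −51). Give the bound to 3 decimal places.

0.102

Here σ² = 295 and t = 51, so σ² + t² = 2896.
Cantelli's bound: 295/2896 = 0.1019.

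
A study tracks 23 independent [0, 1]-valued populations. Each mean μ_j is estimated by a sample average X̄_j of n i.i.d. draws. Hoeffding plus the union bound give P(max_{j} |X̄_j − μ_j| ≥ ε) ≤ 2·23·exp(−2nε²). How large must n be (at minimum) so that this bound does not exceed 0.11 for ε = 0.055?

998

Need 2·23·exp(−2nε²) ≤ 0.11, i.e. exp(−2nε²) ≤ 0.11/46.
So 2nε² ≥ ln(46/0.11) = 6.035916.
Hence n ≥ 6.035916/(2·0.055²) = 997.672.
The smallest integer n is 998.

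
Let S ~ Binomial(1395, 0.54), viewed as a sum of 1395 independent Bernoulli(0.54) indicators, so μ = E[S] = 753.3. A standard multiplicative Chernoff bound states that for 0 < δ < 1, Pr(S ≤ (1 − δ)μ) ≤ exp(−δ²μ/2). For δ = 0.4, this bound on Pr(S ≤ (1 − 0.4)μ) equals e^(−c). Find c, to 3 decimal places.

c = δ²μ/2 = 0.4²·753.3/2 = 60.2640.

60.264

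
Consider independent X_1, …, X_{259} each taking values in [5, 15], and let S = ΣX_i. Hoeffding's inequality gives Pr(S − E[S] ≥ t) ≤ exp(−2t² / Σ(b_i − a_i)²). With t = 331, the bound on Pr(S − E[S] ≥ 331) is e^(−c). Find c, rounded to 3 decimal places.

8.460

Σ(b_i − a_i)² = 259·(10)² = 25900.
c = 2t²/25900 = 2·331²/25900 = 8.4603.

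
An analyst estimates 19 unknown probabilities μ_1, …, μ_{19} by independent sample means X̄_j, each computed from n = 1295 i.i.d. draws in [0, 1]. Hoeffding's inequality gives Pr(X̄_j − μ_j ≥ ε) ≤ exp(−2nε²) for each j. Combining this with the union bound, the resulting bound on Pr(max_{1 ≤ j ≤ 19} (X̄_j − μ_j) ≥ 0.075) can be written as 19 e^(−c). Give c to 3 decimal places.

Union bound over the 19 events: Pr(max_{1 ≤ j ≤ 19} (X̄_j − μ_j) ≥ 0.075) ≤ 19·exp(−2nε²) = 19 exp(−2·1295·0.075²).
So c = 2·1295·0.075² = 14.5687.

14.569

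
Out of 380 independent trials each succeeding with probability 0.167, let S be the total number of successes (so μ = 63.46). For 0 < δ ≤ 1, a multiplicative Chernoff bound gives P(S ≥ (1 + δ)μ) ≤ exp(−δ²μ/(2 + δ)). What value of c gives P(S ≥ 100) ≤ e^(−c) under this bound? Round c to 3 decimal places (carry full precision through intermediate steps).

Write 100 = (1 + δ)μ, so δ = 100/63.46 − 1 = 0.5757958…
Then the exponent is δ²μ/(2 + δ) = (100 − μ)² / (μ·(2 + δ)) = 8.168185.

8.168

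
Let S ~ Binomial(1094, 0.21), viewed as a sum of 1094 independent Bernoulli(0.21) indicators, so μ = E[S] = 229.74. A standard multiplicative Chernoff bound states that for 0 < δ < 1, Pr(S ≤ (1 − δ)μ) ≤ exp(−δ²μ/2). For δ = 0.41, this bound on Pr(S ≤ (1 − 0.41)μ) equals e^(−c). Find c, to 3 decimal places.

19.310

c = δ²μ/2 = 0.41²·229.74/2 = 19.3096.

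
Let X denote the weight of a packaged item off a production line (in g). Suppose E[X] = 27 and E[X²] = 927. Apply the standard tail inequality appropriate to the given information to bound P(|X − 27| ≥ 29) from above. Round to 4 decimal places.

The first two moments determine the variance, so Chebyshev's inequality is the sharpest standard bound available.
Var(X) = E[X²] − (E[X])² = 927 − 729 = 198.
Chebyshev's inequality: P(|X − μ| ≥ t) ≤ Var(X)/t² = 198/841 = 0.2354.

0.2354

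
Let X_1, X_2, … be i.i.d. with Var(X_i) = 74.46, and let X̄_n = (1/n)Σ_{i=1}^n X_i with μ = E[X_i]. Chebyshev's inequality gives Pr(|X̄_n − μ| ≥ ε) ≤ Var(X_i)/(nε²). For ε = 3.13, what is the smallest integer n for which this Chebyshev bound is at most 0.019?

401

Require 74.46/(n·3.13²) ≤ 0.019, i.e. n ≥ 74.46/(0.019·3.13²) = 400.019.
The smallest integer n is 401.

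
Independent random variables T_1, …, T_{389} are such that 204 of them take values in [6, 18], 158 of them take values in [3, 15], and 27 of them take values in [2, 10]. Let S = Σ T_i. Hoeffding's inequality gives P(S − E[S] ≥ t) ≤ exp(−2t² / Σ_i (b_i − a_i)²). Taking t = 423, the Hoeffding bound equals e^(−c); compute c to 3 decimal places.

Σ(b_i − a_i)² = 204·12² + 158·12² + 27·8² = 53856.
c = 2t² / 53856 = 2·423² / 53856 = 6.6447.

6.645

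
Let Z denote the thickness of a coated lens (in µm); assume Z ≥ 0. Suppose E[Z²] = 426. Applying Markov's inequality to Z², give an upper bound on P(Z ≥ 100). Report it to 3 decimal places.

0.043

Since Z ≥ 0, the event {Z ≥ 100} is the same as {Z² ≥ 10000}.
Markov's inequality applied to Z² gives P(Z² ≥ 10000) ≤ E[Z²]/10000 = 426/10000 = 0.0426.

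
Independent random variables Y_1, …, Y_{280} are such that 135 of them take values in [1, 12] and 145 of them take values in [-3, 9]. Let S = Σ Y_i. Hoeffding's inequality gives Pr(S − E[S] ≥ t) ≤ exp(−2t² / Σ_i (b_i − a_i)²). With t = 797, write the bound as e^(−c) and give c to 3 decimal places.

34.137

Σ(b_i − a_i)² = 135·11² + 145·12² = 37215.
c = 2t² / 37215 = 2·797² / 37215 = 34.1373.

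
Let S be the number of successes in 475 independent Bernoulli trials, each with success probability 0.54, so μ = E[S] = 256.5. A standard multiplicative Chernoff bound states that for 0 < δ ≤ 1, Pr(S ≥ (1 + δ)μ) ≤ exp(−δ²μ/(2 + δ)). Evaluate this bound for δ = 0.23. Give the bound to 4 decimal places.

Exponent = δ²μ/(2 + δ) = 0.23²·256.5/2.23 = 6.0847.
Bound = exp(−6.0847) = 0.00228.

0.0023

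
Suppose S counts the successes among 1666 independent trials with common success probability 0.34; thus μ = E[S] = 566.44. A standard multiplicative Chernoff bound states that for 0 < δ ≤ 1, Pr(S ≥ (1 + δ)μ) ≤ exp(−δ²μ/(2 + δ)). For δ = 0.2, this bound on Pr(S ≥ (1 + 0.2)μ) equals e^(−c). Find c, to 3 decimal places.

10.299

c = δ²μ/(2 + δ) = 0.2²·566.44/(2 + 0.2) = 10.2989.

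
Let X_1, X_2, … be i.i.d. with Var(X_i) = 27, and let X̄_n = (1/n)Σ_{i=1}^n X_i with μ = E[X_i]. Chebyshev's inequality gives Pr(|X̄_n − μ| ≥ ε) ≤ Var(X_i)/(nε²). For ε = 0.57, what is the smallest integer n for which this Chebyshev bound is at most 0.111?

749

Require 27/(n·0.57²) ≤ 0.111, i.e. n ≥ 27/(0.111·0.57²) = 748.671.
The smallest integer n is 749.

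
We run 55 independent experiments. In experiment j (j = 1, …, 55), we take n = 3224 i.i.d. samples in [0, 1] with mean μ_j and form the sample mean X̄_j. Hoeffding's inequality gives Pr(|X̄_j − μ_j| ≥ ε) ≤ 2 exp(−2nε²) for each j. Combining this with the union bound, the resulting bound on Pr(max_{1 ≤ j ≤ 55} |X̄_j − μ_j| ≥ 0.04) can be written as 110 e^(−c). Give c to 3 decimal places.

Union bound over the 55 events: Pr(max_{1 ≤ j ≤ 55} |X̄_j − μ_j| ≥ 0.04) ≤ 55·2·exp(−2nε²) = 110 exp(−2·3224·0.04²).
So c = 2·3224·0.04² = 10.3168.

10.317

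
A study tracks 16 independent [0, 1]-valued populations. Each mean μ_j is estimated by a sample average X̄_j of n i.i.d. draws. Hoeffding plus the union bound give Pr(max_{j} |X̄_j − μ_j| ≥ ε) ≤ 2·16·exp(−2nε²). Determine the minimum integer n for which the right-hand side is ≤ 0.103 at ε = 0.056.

Need 2·16·exp(−2nε²) ≤ 0.103, i.e. exp(−2nε²) ≤ 0.103/32.
So 2nε² ≥ ln(32/0.103) = 5.738762.
Hence n ≥ 5.738762/(2·0.056²) = 914.981.
The smallest integer n is 915.

915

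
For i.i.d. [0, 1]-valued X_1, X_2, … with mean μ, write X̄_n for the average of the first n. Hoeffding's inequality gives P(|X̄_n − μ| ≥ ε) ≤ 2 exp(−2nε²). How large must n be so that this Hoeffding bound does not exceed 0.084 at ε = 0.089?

Require 2·exp(−2nε²) ≤ 0.084, i.e. 2nε² ≥ ln(2/0.084) = 3.170086.
So n ≥ 3.170086 / (2·0.089²) = 200.106.
The smallest integer n is 201.

201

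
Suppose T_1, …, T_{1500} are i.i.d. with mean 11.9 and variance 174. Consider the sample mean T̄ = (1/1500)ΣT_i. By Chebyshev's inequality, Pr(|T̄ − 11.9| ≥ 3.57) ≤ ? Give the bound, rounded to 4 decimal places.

0.0091

Var(T̄) = Var(T_i)/n = 174/1500 = 0.116.
Chebyshev: Pr(|T̄ − 11.9| ≥ 3.57) ≤ Var(T̄)/(3.57)² = 174/(1500·3.57²) = 0.0091.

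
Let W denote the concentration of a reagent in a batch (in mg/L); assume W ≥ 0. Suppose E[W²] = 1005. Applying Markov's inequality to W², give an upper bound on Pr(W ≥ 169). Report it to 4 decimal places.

Since W ≥ 0, the event {W ≥ 169} is the same as {W² ≥ 28561}.
Markov's inequality applied to W² gives Pr(W² ≥ 28561) ≤ E[W²]/28561 = 1005/28561 = 0.0352.

0.0352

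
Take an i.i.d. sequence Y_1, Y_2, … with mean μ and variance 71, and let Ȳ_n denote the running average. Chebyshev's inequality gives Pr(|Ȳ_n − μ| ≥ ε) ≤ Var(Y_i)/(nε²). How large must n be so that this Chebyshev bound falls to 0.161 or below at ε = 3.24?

43

Require 71/(n·3.24²) ≤ 0.161, i.e. n ≥ 71/(0.161·3.24²) = 42.009.
The smallest integer n is 43.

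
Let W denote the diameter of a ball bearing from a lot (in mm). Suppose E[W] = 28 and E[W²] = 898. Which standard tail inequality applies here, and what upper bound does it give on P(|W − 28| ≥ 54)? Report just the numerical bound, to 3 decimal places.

The first two moments determine the variance, so Chebyshev's inequality is the sharpest standard bound available.
Var(W) = E[W²] − (E[W])² = 898 − 784 = 114.
Chebyshev's inequality: P(|W − μ| ≥ t) ≤ Var(W)/t² = 114/2916 = 0.0391.

0.039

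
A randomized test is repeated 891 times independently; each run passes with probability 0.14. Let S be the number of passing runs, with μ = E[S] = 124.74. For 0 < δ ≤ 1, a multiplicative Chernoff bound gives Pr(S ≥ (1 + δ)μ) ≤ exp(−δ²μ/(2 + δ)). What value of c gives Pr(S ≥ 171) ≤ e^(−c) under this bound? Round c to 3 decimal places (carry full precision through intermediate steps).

7.236

Write 171 = (1 + δ)μ, so δ = 171/124.74 − 1 = 0.3708514…
Then the exponent is δ²μ/(2 + δ) = (171 − μ)² / (μ·(2 + δ)) = 7.236044.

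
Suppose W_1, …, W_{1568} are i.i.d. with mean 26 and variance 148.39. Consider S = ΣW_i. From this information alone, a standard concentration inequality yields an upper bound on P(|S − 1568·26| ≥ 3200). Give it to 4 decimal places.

With mean and variance of each term known, Chebyshev's inequality bounds the deviation of the sum (or sample mean).
Var(S) = n·Var(W_i) = 1568·148.39 = 232675.52.
Chebyshev: P(|S − 1568·26| ≥ 3200) ≤ Var(S)/3200² = 232675.52/10240000 = 0.0227.

0.0227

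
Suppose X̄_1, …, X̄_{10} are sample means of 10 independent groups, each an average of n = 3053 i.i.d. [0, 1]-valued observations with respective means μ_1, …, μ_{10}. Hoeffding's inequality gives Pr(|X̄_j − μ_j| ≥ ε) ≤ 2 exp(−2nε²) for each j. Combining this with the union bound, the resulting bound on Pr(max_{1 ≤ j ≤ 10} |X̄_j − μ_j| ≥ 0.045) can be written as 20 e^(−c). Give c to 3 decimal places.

Union bound over the 10 events: Pr(max_{1 ≤ j ≤ 10} |X̄_j − μ_j| ≥ 0.045) ≤ 10·2·exp(−2nε²) = 20 exp(−2·3053·0.045²).
So c = 2·3053·0.045² = 12.3646.

12.365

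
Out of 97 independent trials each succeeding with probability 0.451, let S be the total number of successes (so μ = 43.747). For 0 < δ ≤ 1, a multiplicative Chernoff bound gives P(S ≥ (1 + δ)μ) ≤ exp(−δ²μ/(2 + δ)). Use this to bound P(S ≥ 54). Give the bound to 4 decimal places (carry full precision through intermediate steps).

Write 54 = (1 + δ)μ, so δ = 54/43.747 − 1 = 0.2343704…
Then the exponent is δ²μ/(2 + δ) = (54 − μ)² / (μ·(2 + δ)) = 1.075470.
Bound = exp(−1.075470) = 0.34114.

0.3411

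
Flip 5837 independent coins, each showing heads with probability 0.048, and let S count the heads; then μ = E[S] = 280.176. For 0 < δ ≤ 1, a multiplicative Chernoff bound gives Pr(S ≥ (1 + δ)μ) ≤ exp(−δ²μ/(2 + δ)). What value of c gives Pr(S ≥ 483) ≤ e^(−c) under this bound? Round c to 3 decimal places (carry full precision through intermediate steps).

53.903

Write 483 = (1 + δ)μ, so δ = 483/280.176 − 1 = 0.7239164…
Then the exponent is δ²μ/(2 + δ) = (483 − μ)² / (μ·(2 + δ)) = 53.903130.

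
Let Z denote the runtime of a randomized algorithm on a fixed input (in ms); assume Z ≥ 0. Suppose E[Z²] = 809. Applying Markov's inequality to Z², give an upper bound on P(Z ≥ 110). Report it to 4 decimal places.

Since Z ≥ 0, the event {Z ≥ 110} is the same as {Z² ≥ 12100}.
Markov's inequality applied to Z² gives P(Z² ≥ 12100) ≤ E[Z²]/12100 = 809/12100 = 0.0669.

0.0669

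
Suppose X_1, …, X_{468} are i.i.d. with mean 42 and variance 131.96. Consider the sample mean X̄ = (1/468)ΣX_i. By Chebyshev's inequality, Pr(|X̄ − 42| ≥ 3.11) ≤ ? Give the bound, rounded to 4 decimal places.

Var(X̄) = Var(X_i)/n = 131.96/468 = 0.28197.
Chebyshev: Pr(|X̄ − 42| ≥ 3.11) ≤ Var(X̄)/(3.11)² = 131.96/(468·3.11²) = 0.0292.

0.0292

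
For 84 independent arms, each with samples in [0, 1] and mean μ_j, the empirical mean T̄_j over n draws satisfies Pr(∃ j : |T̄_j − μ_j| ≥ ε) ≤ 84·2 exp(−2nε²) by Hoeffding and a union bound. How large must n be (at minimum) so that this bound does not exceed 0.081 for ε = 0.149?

173

Need 2·84·exp(−2nε²) ≤ 0.081, i.e. exp(−2nε²) ≤ 0.081/168.
So 2nε² ≥ ln(168/0.081) = 7.637270.
Hence n ≥ 7.637270/(2·0.149²) = 172.003.
The smallest integer n is 173.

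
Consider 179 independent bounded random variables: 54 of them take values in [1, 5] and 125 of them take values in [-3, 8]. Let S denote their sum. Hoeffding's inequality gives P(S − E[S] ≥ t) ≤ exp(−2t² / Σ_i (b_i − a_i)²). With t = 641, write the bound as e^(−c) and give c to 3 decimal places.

51.395

Σ(b_i − a_i)² = 54·4² + 125·11² = 15989.
c = 2t² / 15989 = 2·641² / 15989 = 51.3955.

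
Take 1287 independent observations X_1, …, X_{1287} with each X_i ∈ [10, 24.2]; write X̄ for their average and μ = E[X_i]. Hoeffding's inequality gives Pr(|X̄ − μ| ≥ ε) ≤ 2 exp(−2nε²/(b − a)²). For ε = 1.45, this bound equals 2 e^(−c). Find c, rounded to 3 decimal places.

26.839

c = 2nε²/(b − a)² = 2·1287·1.45² / 14.2² = 26.8391.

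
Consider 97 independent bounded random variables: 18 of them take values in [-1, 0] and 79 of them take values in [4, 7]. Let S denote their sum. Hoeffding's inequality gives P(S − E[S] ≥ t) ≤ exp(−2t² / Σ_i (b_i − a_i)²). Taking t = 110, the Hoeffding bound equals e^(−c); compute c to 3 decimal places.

33.196

Σ(b_i − a_i)² = 18·1² + 79·3² = 729.
c = 2t² / 729 = 2·110² / 729 = 33.1962.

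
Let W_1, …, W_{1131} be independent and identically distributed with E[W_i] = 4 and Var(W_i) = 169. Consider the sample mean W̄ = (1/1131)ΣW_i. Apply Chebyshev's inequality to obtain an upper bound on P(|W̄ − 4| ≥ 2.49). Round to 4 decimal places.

Var(W̄) = Var(W_i)/n = 169/1131 = 0.14943.
Chebyshev: P(|W̄ − 4| ≥ 2.49) ≤ Var(W̄)/(2.49)² = 169/(1131·2.49²) = 0.0241.

0.0241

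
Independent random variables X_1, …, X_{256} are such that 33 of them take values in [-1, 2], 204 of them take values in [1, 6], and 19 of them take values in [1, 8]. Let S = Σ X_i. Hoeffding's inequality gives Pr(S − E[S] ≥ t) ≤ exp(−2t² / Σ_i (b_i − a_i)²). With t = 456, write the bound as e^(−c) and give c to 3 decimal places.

Σ(b_i − a_i)² = 33·3² + 204·5² + 19·7² = 6328.
c = 2t² / 6328 = 2·456² / 6328 = 65.7193.

65.719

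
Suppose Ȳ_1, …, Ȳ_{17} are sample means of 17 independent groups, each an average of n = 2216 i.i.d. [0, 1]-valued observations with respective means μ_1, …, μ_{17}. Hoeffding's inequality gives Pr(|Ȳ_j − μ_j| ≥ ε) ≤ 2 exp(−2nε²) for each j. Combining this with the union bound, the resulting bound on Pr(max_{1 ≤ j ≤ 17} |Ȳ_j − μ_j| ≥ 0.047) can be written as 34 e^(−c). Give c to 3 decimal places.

Union bound over the 17 events: Pr(max_{1 ≤ j ≤ 17} |Ȳ_j − μ_j| ≥ 0.047) ≤ 17·2·exp(−2nε²) = 34 exp(−2·2216·0.047²).
So c = 2·2216·0.047² = 9.7903.

9.790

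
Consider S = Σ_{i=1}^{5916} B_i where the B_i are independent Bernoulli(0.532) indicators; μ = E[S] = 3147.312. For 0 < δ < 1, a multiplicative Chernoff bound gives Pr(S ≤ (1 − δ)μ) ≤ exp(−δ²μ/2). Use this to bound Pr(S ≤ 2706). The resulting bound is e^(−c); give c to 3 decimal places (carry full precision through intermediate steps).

30.940

Write 2706 = (1 − δ)μ, so δ = 1 − 2706/3147.312 = 0.1402187…
Then the exponent is δ²μ/2 = (μ − 2706)²/(2μ) = 30.940098.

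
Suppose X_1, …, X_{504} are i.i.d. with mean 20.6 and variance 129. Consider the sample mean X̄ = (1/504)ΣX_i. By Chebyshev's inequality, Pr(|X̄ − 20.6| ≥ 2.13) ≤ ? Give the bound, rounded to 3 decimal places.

0.056

Var(X̄) = Var(X_i)/n = 129/504 = 0.25595.
Chebyshev: Pr(|X̄ − 20.6| ≥ 2.13) ≤ Var(X̄)/(2.13)² = 129/(504·2.13²) = 0.0564.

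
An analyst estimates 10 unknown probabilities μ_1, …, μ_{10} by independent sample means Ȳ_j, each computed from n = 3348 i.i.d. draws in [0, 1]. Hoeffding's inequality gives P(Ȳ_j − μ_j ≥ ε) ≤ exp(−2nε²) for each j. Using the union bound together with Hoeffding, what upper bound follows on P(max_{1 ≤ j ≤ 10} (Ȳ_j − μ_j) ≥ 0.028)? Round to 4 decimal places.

0.0525

Per-experiment Hoeffding bound: exp(−2·3348·0.028²) = exp(−5.24966) = 0.0052493.
Union bound over 10 events: 10·0.0052493 = 0.05249.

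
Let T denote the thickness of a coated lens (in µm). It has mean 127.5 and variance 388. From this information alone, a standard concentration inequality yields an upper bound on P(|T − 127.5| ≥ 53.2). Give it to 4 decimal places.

0.1371

Mean and variance are known, so Chebyshev's inequality applies.
Chebyshev: P(|T − μ| ≥ t) ≤ Var(T)/t².
Bound = 388 / 2830.24 = 0.1371.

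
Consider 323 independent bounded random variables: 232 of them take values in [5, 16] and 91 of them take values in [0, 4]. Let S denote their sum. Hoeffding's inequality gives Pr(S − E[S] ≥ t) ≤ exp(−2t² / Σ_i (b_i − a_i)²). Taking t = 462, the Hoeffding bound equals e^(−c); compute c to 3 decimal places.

14.457

Σ(b_i − a_i)² = 232·11² + 91·4² = 29528.
c = 2t² / 29528 = 2·462² / 29528 = 14.4571.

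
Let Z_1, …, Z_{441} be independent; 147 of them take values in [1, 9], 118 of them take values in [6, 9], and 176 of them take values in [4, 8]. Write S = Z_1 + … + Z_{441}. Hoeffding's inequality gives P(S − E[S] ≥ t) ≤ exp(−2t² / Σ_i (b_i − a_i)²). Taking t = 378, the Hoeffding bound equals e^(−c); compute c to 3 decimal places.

21.509

Σ(b_i − a_i)² = 147·8² + 118·3² + 176·4² = 13286.
c = 2t² / 13286 = 2·378² / 13286 = 21.5090.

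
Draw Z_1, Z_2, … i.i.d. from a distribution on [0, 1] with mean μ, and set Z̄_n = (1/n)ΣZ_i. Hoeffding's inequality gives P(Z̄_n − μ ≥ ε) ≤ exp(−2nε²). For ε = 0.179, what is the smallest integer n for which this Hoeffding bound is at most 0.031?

Require exp(−2nε²) ≤ 0.031, i.e. 2nε² ≥ ln(1/0.031) = 3.473768.
So n ≥ 3.473768 / (2·0.179²) = 54.208.
The smallest integer n is 55.

55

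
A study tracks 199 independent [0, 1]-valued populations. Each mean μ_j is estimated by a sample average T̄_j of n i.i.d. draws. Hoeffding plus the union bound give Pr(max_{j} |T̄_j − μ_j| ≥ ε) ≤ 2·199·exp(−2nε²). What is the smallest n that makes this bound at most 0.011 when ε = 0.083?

Need 2·199·exp(−2nε²) ≤ 0.011, i.e. exp(−2nε²) ≤ 0.011/398.
So 2nε² ≥ ln(398/0.011) = 10.496312.
Hence n ≥ 10.496312/(2·0.083²) = 761.817.
The smallest integer n is 762.

762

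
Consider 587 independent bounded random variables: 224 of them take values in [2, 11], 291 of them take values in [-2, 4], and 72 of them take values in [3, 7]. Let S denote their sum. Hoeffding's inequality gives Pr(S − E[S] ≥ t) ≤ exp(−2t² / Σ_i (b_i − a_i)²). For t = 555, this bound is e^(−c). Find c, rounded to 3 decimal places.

Σ(b_i − a_i)² = 224·9² + 291·6² + 72·4² = 29772.
c = 2t² / 29772 = 2·555² / 29772 = 20.6923.

20.692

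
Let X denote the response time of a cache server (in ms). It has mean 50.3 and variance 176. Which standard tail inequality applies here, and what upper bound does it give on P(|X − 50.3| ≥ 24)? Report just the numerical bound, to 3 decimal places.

0.306

Mean and variance are known, so Chebyshev's inequality applies.
Chebyshev: P(|X − μ| ≥ t) ≤ Var(X)/t².
Bound = 176 / 576 = 0.3056.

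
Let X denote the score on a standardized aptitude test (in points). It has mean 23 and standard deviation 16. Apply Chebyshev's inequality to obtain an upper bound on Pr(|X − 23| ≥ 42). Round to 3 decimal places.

0.145

Chebyshev: Pr(|X − μ| ≥ t) ≤ Var(X)/t².
Var(X) = σ² = 16² = 256.
Bound = 256 / 1764 = 0.1451.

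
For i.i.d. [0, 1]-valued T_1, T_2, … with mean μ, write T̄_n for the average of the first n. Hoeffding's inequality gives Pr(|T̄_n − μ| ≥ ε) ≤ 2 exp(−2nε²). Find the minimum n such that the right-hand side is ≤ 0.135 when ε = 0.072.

Require 2·exp(−2nε²) ≤ 0.135, i.e. 2nε² ≥ ln(2/0.135) = 2.695628.
So n ≥ 2.695628 / (2·0.072²) = 259.995.
The smallest integer n is 260.

260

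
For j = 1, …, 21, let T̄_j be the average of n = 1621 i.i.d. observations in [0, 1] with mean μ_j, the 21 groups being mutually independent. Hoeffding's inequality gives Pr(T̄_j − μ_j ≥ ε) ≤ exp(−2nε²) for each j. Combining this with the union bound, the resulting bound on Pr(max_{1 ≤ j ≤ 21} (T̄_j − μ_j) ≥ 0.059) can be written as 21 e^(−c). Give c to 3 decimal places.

Union bound over the 21 events: Pr(max_{1 ≤ j ≤ 21} (T̄_j − μ_j) ≥ 0.059) ≤ 21·exp(−2nε²) = 21 exp(−2·1621·0.059²).
So c = 2·1621·0.059² = 11.2854.

11.285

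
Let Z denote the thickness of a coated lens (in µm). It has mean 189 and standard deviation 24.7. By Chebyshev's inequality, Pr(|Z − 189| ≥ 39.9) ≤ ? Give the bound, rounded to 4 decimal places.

Chebyshev: Pr(|Z − μ| ≥ t) ≤ Var(Z)/t².
Var(Z) = σ² = 24.7² = 610.09.
Bound = 610.09 / 1592.01 = 0.3832.

0.3832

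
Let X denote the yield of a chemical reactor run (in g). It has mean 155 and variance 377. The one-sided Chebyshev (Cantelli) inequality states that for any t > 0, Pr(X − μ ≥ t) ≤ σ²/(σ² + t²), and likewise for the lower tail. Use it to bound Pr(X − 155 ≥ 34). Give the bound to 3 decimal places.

0.246

Here σ² = 377 and t = 34, so σ² + t² = 1533.
Cantelli's bound: 377/1533 = 0.2459.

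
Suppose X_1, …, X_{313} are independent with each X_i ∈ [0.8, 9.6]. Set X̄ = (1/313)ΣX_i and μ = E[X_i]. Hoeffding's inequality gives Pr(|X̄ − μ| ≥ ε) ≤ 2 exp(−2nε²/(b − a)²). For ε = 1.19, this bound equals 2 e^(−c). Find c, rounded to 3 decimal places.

c = 2nε²/(b − a)² = 2·313·1.19² / 8.8² = 11.4473.

11.447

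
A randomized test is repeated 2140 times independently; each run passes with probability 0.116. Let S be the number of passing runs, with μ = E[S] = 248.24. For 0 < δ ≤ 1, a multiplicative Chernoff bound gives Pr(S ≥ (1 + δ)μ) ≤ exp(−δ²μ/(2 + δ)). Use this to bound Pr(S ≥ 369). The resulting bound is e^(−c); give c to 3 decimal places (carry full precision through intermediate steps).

Write 369 = (1 + δ)μ, so δ = 369/248.24 − 1 = 0.4864647…
Then the exponent is δ²μ/(2 + δ) = (369 − μ)² / (μ·(2 + δ)) = 23.626106.

23.626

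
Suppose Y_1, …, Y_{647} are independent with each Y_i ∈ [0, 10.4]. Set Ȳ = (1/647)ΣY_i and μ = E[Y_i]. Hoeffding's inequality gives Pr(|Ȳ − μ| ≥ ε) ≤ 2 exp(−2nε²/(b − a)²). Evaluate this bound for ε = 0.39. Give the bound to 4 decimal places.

Exponent: 2nε²/(b − a)² = 2·647·0.39² / 10.4² = 1.81969.
Bound = 2·exp(−1.81969) = 0.32415.

0.3242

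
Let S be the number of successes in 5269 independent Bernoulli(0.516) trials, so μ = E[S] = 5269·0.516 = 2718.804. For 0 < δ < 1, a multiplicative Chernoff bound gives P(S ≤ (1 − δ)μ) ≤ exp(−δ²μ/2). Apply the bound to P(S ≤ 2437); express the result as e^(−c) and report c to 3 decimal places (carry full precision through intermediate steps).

14.604

Write 2437 = (1 − δ)μ, so δ = 1 − 2437/2718.804 = 0.10365…
Then the exponent is δ²μ/2 = (μ − 2437)²/(2μ) = 14.604491.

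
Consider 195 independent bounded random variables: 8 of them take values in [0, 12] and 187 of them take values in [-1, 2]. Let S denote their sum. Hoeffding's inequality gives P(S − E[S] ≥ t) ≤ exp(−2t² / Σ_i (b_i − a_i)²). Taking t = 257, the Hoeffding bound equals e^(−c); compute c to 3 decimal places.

46.595

Σ(b_i − a_i)² = 8·12² + 187·3² = 2835.
c = 2t² / 2835 = 2·257² / 2835 = 46.5954.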